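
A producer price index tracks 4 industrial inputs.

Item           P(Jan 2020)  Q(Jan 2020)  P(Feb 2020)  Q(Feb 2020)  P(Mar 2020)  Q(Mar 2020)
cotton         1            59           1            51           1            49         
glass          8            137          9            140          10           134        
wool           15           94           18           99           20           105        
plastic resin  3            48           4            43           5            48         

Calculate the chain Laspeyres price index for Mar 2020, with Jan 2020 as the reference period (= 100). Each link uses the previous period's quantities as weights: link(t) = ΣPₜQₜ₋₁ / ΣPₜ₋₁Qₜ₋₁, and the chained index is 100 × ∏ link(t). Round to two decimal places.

130.92

Link Jan 2020→Feb 2020:
ΣP(Feb 2020)Q(Jan 2020) = 1×59 + 9×137 + 18×94 + 4×48 = 59 + 1233 + 1692 + 192 = 3176
ΣP(Jan 2020)Q(Jan 2020) = 1×59 + 8×137 + 15×94 + 3×48 = 59 + 1096 + 1410 + 144 = 2709
link = 3176/2709 = 1.172388
Link Feb 2020→Mar 2020:
ΣP(Mar 2020)Q(Feb 2020) = 1×51 + 10×140 + 20×99 + 5×43 = 51 + 1400 + 1980 + 215 = 3646
ΣP(Feb 2020)Q(Feb 2020) = 1×51 + 9×140 + 18×99 + 4×43 = 51 + 1260 + 1782 + 172 = 3265
link = 3646/3265 = 1.116692
Chained index = 100 × 1.172388 × 1.116692 = 130.9197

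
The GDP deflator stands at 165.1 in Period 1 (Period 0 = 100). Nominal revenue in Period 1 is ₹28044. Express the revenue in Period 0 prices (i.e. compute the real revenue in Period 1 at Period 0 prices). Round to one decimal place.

16986.1

Real = Nominal ÷ (Index/100) = 28044 ÷ (165.1/100)
     = 28044 ÷ 1.651 = 16986.0690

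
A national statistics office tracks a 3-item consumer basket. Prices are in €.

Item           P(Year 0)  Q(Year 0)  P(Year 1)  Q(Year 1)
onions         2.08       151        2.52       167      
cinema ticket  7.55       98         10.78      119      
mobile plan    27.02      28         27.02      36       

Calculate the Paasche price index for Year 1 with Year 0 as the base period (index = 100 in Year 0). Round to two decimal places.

Paasche price index uses current-period quantities as weights.
ΣP(Year 1)·Q(Year 1) = 2.52×167 + 10.78×119 + 27.02×36 = 420.84 + 1282.82 + 972.72 = 2676.38
ΣP(Year 0)·Q(Year 1) = 2.08×167 + 7.55×119 + 27.02×36 = 347.36 + 898.45 + 972.72 = 2218.53
Index = 2676.38 / 2218.53 × 100 = 120.6375

120.64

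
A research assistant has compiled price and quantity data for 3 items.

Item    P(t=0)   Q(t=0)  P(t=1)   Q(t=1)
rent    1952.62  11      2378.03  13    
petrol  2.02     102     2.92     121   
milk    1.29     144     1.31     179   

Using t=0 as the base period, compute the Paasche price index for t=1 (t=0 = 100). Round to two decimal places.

121.82

Paasche price index uses current-period quantities as weights.
ΣP(t=1)·Q(t=1) = 2378.03×13 + 2.92×121 + 1.31×179 = 30914.39 + 353.32 + 234.49 = 31502.2
ΣP(t=0)·Q(t=1) = 1952.62×13 + 2.02×121 + 1.29×179 = 25384.06 + 244.42 + 230.91 = 25859.39
Index = 31502.2 / 25859.39 × 100 = 121.8211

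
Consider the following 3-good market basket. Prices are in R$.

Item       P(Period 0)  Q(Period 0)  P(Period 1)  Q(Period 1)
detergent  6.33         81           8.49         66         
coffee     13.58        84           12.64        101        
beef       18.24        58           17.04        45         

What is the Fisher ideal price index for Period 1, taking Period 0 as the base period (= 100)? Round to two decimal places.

Laspeyres component (base-period weights):
ΣP(Period 1)Q(Period 0) = 8.49×81 + 12.64×84 + 17.04×58 = 687.69 + 1061.76 + 988.32 = 2737.77
ΣP(Period 0)Q(Period 0) = 6.33×81 + 13.58×84 + 18.24×58 = 512.73 + 1140.72 + 1057.92 = 2711.37
L = 2737.77 / 2711.37 × 100 = 100.9737
Paasche component (current-period weights):
ΣP(Period 1)Q(Period 1) = 8.49×66 + 12.64×101 + 17.04×45 = 560.34 + 1276.64 + 766.8 = 2603.78
ΣP(Period 0)Q(Period 1) = 6.33×66 + 13.58×101 + 18.24×45 = 417.78 + 1371.58 + 820.8 = 2610.16
P = 2603.78 / 2610.16 × 100 = 99.7556
Fisher = √(L × P) = √(100.9737 × 99.7556) = 100.3628

100.36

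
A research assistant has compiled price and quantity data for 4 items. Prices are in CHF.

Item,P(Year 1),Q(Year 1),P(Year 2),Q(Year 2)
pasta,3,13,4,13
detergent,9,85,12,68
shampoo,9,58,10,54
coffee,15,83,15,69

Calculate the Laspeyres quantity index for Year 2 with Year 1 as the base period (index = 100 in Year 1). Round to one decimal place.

84.5

Laspeyres quantity index uses base-period prices as weights.
ΣP(Year 1)·Q(Year 2) = 3×13 + 9×68 + 9×54 + 15×69 = 39 + 612 + 486 + 1035 = 2172
ΣP(Year 1)·Q(Year 1) = 3×13 + 9×85 + 9×58 + 15×83 = 39 + 765 + 522 + 1245 = 2571
Index = 2172 / 2571 × 100 = 84.4807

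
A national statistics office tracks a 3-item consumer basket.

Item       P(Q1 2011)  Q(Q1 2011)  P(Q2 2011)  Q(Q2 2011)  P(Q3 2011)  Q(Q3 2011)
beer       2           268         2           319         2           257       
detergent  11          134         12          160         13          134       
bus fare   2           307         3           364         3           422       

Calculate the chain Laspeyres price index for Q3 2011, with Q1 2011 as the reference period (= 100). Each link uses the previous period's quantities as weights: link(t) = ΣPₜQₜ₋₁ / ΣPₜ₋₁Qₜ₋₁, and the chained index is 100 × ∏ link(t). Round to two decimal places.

Link Q1 2011→Q2 2011:
ΣP(Q2 2011)Q(Q1 2011) = 2×268 + 12×134 + 3×307 = 536 + 1608 + 921 = 3065
ΣP(Q1 2011)Q(Q1 2011) = 2×268 + 11×134 + 2×307 = 536 + 1474 + 614 = 2624
link = 3065/2624 = 1.168064
Link Q2 2011→Q3 2011:
ΣP(Q3 2011)Q(Q2 2011) = 2×319 + 13×160 + 3×364 = 638 + 2080 + 1092 = 3810
ΣP(Q2 2011)Q(Q2 2011) = 2×319 + 12×160 + 3×364 = 638 + 1920 + 1092 = 3650
link = 3810/3650 = 1.043836
Chained index = 100 × 1.168064 × 1.043836 = 121.9267

121.93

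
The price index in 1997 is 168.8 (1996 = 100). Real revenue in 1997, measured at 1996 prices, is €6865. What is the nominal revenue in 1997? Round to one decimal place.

11588.1

Nominal = Real × (Index/100) = 6865 × (168.8/100)
        = 6865 × 1.688 = 11588.1200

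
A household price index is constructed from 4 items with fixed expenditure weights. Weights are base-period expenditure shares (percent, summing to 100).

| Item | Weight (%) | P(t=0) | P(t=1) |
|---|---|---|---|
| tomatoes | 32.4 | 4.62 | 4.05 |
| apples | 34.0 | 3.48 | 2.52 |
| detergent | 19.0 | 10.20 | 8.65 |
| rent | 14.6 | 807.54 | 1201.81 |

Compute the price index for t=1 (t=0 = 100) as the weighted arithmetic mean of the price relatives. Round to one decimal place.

tomatoes: 32.4 × (4.05/4.62) = 32.4 × 0.876623 = 28.4026
apples: 34.0 × (2.52/3.48) = 34.0 × 0.724138 = 24.6207
detergent: 19.0 × (8.65/10.20) = 19.0 × 0.848039 = 16.1127
rent: 14.6 × (1201.81/807.54) = 14.6 × 1.488236 = 21.7282
Index = Σ wᵢ·(p₁ᵢ/p₀ᵢ) = 28.4026 + 24.6207 + 16.1127 + 21.7282 = 90.8643

90.9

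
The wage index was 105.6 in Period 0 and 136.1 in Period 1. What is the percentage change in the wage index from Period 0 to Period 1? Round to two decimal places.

28.88%

Change = (136.1 − 105.6) / 105.6 × 100
       = 30.5 / 105.6 × 100 = 28.8826%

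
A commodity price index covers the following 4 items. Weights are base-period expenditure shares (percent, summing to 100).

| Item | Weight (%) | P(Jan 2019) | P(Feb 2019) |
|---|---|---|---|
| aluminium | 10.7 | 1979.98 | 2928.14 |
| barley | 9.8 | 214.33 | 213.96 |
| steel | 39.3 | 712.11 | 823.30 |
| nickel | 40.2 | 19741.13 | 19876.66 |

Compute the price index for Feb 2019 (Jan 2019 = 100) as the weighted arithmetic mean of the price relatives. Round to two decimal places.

111.52

aluminium: 10.7 × (2928.14/1979.98) = 10.7 × 1.478874 = 15.8239
barley: 9.8 × (213.96/214.33) = 9.8 × 0.998274 = 9.7831
steel: 39.3 × (823.30/712.11) = 39.3 × 1.156142 = 45.4364
nickel: 40.2 × (19876.66/19741.13) = 40.2 × 1.006865 = 40.4760
Index = Σ wᵢ·(p₁ᵢ/p₀ᵢ) = 15.8239 + 9.7831 + 45.4364 + 40.4760 = 111.5194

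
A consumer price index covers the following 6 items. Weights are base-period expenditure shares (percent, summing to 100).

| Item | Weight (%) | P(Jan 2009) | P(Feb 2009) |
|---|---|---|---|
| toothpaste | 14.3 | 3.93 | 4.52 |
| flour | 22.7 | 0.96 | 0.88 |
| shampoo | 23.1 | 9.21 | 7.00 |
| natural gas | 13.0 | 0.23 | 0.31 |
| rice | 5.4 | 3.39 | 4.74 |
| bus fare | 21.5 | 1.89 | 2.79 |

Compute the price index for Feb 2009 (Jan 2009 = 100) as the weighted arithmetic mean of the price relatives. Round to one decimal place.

toothpaste: 14.3 × (4.52/3.93) = 14.3 × 1.150127 = 16.4468
flour: 22.7 × (0.88/0.96) = 22.7 × 0.916667 = 20.8083
shampoo: 23.1 × (7.00/9.21) = 23.1 × 0.760043 = 17.5570
natural gas: 13.0 × (0.31/0.23) = 13.0 × 1.347826 = 17.5217
rice: 5.4 × (4.74/3.39) = 5.4 × 1.398230 = 7.5504
bus fare: 21.5 × (2.79/1.89) = 21.5 × 1.476190 = 31.7381
Index = Σ wᵢ·(p₁ᵢ/p₀ᵢ) = 16.4468 + 20.8083 + 17.5570 + 17.5217 + 7.5504 + 31.7381 = 111.6224

111.6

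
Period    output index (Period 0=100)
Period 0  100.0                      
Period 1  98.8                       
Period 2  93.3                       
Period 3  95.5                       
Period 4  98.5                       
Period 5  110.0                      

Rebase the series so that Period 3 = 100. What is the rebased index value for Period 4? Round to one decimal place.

Rebased(Period 4) = 98.5 / 95.5 × 100 = 103.1414

103.1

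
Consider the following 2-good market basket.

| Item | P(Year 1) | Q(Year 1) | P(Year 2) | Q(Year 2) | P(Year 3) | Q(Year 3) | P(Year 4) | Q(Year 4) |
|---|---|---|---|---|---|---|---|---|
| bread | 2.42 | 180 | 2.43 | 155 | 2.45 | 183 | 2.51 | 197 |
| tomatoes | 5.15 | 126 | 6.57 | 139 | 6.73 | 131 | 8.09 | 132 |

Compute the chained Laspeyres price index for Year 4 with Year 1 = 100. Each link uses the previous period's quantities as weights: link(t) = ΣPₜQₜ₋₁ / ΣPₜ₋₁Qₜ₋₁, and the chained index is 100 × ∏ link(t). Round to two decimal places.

135.87

Link Year 1→Year 2:
ΣP(Year 2)Q(Year 1) = 2.43×180 + 6.57×126 = 437.4 + 827.82 = 1265.22
ΣP(Year 1)Q(Year 1) = 2.42×180 + 5.15×126 = 435.6 + 648.9 = 1084.5
link = 1265.22/1084.5 = 1.166639
Link Year 2→Year 3:
ΣP(Year 3)Q(Year 2) = 2.45×155 + 6.73×139 = 379.75 + 935.47 = 1315.22
ΣP(Year 2)Q(Year 2) = 2.43×155 + 6.57×139 = 376.65 + 913.23 = 1289.88
link = 1315.22/1289.88 = 1.019645
Link Year 3→Year 4:
ΣP(Year 4)Q(Year 3) = 2.51×183 + 8.09×131 = 459.33 + 1059.79 = 1519.12
ΣP(Year 3)Q(Year 3) = 2.45×183 + 6.73×131 = 448.35 + 881.63 = 1329.98
link = 1519.12/1329.98 = 1.142213
Chained index = 100 × 1.166639 × 1.019645 × 1.142213 = 135.8728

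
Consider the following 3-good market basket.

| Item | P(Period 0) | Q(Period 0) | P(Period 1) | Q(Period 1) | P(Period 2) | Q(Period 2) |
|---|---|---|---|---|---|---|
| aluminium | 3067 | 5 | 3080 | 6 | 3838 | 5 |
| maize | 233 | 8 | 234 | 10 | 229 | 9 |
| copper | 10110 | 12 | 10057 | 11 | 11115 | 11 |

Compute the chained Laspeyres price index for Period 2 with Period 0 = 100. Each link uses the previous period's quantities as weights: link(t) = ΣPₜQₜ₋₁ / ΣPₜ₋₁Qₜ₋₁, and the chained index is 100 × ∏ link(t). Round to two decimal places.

111.82

Link Period 0→Period 1:
ΣP(Period 1)Q(Period 0) = 3080×5 + 234×8 + 10057×12 = 15400 + 1872 + 120684 = 137956
ΣP(Period 0)Q(Period 0) = 3067×5 + 233×8 + 10110×12 = 15335 + 1864 + 121320 = 138519
link = 137956/138519 = 0.995936
Link Period 1→Period 2:
ΣP(Period 2)Q(Period 1) = 3838×6 + 229×10 + 11115×11 = 23028 + 2290 + 122265 = 147583
ΣP(Period 1)Q(Period 1) = 3080×6 + 234×10 + 10057×11 = 18480 + 2340 + 110627 = 131447
link = 147583/131447 = 1.122757
Chained index = 100 × 0.995936 × 1.122757 = 111.8193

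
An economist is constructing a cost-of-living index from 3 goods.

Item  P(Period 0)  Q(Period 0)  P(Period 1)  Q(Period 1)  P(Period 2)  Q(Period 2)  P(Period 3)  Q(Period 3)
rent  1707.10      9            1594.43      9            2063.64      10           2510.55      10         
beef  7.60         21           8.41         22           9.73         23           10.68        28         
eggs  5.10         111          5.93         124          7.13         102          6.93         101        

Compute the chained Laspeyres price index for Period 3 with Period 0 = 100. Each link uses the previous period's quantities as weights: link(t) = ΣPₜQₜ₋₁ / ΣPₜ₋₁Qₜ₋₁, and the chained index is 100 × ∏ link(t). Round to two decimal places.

Link Period 0→Period 1:
ΣP(Period 1)Q(Period 0) = 1594.43×9 + 8.41×21 + 5.93×111 = 14349.87 + 176.61 + 658.23 = 15184.71
ΣP(Period 0)Q(Period 0) = 1707.10×9 + 7.60×21 + 5.10×111 = 15363.9 + 159.6 + 566.1 = 16089.6
link = 15184.71/16089.6 = 0.943759
Link Period 1→Period 2:
ΣP(Period 2)Q(Period 1) = 2063.64×9 + 9.73×22 + 7.13×124 = 18572.76 + 214.06 + 884.12 = 19670.94
ΣP(Period 1)Q(Period 1) = 1594.43×9 + 8.41×22 + 5.93×124 = 14349.87 + 185.02 + 735.32 = 15270.21
link = 19670.94/15270.21 = 1.288191
Link Period 2→Period 3:
ΣP(Period 3)Q(Period 2) = 2510.55×10 + 10.68×23 + 6.93×102 = 25105.5 + 245.64 + 706.86 = 26058
ΣP(Period 2)Q(Period 2) = 2063.64×10 + 9.73×23 + 7.13×102 = 20636.4 + 223.79 + 727.26 = 21587.45
link = 26058/21587.45 = 1.207090
Chained index = 100 × 0.943759 × 1.288191 × 1.207090 = 146.7510

146.75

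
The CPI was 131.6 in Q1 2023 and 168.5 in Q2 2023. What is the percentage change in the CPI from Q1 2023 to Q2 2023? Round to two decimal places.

28.04%

Change = (168.5 − 131.6) / 131.6 × 100
       = 36.9 / 131.6 × 100 = 28.0395%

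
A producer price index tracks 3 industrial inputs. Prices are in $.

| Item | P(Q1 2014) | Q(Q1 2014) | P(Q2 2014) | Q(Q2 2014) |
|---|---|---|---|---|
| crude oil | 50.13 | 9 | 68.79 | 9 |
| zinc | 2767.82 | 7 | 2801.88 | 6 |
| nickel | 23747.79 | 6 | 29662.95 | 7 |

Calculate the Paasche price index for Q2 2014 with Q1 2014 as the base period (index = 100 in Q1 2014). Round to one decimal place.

Paasche price index uses current-period quantities as weights.
ΣP(Q2 2014)·Q(Q2 2014) = 68.79×9 + 2801.88×6 + 29662.95×7 = 619.11 + 16811.28 + 207640.65 = 225071.04
ΣP(Q1 2014)·Q(Q2 2014) = 50.13×9 + 2767.82×6 + 23747.79×7 = 451.17 + 16606.92 + 166234.53 = 183292.62
Index = 225071.04 / 183292.62 × 100 = 122.7933

122.8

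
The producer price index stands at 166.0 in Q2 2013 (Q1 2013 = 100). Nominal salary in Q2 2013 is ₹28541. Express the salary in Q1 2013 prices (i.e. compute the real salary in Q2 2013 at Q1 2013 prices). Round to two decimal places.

17193.37

Real = Nominal ÷ (Index/100) = 28541 ÷ (166.0/100)
     = 28541 ÷ 1.660 = 17193.3735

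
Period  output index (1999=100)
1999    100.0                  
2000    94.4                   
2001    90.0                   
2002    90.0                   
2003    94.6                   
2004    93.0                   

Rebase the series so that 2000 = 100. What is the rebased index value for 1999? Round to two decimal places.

Rebased(1999) = 100.0 / 94.4 × 100 = 105.9322

105.93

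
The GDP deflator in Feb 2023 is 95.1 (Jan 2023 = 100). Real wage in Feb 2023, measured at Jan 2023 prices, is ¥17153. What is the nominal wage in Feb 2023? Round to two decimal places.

16312.50

Nominal = Real × (Index/100) = 17153 × (95.1/100)
        = 17153 × 0.951 = 16312.5030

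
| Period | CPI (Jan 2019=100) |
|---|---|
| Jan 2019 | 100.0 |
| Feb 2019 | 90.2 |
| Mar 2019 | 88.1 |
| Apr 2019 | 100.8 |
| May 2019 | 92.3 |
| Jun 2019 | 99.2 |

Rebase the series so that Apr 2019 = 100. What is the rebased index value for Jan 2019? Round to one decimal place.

Rebased(Jan 2019) = 100.0 / 100.8 × 100 = 99.2063

99.2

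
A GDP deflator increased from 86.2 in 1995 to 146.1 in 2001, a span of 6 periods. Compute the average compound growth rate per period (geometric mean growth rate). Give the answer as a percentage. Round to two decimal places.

9.19%

Growth factor = (146.1/86.2)^(1/6) = (1.694896)^(1/6) = 1.091919
Growth rate = 1.091919 − 1 = 0.091919 = 9.1919%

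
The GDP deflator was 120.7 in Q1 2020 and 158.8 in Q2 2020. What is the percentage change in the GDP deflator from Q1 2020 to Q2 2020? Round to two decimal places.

31.57%

Change = (158.8 − 120.7) / 120.7 × 100
       = 38.1 / 120.7 × 100 = 31.5659%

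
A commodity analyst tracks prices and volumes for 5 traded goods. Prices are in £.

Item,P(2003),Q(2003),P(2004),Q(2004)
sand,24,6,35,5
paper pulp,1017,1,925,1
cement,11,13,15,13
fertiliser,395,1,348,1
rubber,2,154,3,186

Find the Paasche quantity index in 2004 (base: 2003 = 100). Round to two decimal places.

102.85

Paasche quantity index uses current-period prices as weights.
ΣP(2004)·Q(2004) = 35×5 + 925×1 + 15×13 + 348×1 + 3×186 = 175 + 925 + 195 + 348 + 558 = 2201
ΣP(2004)·Q(2003) = 35×6 + 925×1 + 15×13 + 348×1 + 3×154 = 210 + 925 + 195 + 348 + 462 = 2140
Index = 2201 / 2140 × 100 = 102.8505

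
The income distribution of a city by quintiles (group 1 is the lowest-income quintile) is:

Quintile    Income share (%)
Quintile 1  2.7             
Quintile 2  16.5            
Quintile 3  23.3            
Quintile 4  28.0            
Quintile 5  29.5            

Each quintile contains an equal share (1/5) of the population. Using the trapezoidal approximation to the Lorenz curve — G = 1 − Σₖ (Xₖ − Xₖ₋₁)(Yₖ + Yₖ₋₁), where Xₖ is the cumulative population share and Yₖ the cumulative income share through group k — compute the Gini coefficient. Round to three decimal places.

0.260

Cumulative income shares Yₖ: 0.0270, 0.1920, 0.4250, 0.7050, 1.0000
Σ (Xₖ−Xₖ₋₁)(Yₖ+Yₖ₋₁) = (1/5)(0.0270+0.0000) + (1/5)(0.1920+0.0270) + (1/5)(0.4250+0.1920) + (1/5)(0.7050+0.4250) + (1/5)(1.0000+0.7050)
  = 0.0054 + 0.0438 + 0.1234 + 0.2260 + 0.3410 = 0.7396
G = 1 − 0.7396 = 0.2604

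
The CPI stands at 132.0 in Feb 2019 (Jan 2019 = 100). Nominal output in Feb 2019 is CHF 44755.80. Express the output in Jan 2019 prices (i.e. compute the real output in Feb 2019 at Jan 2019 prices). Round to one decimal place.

33905.9

Real = Nominal ÷ (Index/100) = 44755.80 ÷ (132.0/100)
     = 44755.80 ÷ 1.320 = 33905.9091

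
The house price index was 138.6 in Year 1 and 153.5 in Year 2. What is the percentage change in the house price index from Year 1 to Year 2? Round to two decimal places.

10.75%

Change = (153.5 − 138.6) / 138.6 × 100
       = 14.9 / 138.6 × 100 = 10.7504%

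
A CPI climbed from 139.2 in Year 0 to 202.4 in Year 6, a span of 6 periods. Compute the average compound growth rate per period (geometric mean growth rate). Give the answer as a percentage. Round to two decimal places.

6.44%

Growth factor = (202.4/139.2)^(1/6) = (1.454023)^(1/6) = 1.064376
Growth rate = 1.064376 − 1 = 0.064376 = 6.4376%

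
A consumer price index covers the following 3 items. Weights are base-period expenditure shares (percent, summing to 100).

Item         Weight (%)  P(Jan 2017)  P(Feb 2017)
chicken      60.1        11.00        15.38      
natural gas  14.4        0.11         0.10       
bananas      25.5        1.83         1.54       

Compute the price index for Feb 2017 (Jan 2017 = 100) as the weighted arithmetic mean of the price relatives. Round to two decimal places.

chicken: 60.1 × (15.38/11.00) = 60.1 × 1.398182 = 84.0307
natural gas: 14.4 × (0.10/0.11) = 14.4 × 0.909091 = 13.0909
bananas: 25.5 × (1.54/1.83) = 25.5 × 0.841530 = 21.4590
Index = Σ wᵢ·(p₁ᵢ/p₀ᵢ) = 84.0307 + 13.0909 + 21.4590 = 118.5807

118.58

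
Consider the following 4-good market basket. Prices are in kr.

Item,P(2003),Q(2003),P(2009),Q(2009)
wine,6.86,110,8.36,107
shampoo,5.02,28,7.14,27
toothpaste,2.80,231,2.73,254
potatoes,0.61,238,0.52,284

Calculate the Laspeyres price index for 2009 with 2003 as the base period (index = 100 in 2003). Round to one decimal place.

Laspeyres price index uses base-period quantities as weights.
ΣP(2009)·Q(2003) = 8.36×110 + 7.14×28 + 2.73×231 + 0.52×238 = 919.6 + 199.92 + 630.63 + 123.76 = 1873.91
ΣP(2003)·Q(2003) = 6.86×110 + 5.02×28 + 2.80×231 + 0.61×238 = 754.6 + 140.56 + 646.8 + 145.18 = 1687.14
Index = 1873.91 / 1687.14 × 100 = 111.0702

111.1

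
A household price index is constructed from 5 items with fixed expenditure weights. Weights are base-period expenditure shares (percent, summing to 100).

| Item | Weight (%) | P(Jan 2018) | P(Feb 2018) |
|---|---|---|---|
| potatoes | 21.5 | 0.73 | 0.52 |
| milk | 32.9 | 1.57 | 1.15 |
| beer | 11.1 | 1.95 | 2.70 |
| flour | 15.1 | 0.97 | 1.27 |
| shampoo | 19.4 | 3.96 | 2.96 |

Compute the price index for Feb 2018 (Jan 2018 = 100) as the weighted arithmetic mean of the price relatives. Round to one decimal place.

89.1

potatoes: 21.5 × (0.52/0.73) = 21.5 × 0.712329 = 15.3151
milk: 32.9 × (1.15/1.57) = 32.9 × 0.732484 = 24.0987
beer: 11.1 × (2.70/1.95) = 11.1 × 1.384615 = 15.3692
flour: 15.1 × (1.27/0.97) = 15.1 × 1.309278 = 19.7701
shampoo: 19.4 × (2.96/3.96) = 19.4 × 0.747475 = 14.5010
Index = Σ wᵢ·(p₁ᵢ/p₀ᵢ) = 15.3151 + 24.0987 + 15.3692 + 19.7701 + 14.5010 = 89.0541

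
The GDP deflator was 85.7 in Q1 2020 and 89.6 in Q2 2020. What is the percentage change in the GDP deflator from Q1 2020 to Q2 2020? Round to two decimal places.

Change = (89.6 − 85.7) / 85.7 × 100
       = 3.9 / 85.7 × 100 = 4.5508%

4.55%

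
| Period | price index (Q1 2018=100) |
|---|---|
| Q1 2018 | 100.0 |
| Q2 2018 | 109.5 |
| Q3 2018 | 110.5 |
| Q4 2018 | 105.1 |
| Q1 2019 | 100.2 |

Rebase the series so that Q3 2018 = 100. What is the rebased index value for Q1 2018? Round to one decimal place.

90.5

Rebased(Q1 2018) = 100.0 / 110.5 × 100 = 90.4977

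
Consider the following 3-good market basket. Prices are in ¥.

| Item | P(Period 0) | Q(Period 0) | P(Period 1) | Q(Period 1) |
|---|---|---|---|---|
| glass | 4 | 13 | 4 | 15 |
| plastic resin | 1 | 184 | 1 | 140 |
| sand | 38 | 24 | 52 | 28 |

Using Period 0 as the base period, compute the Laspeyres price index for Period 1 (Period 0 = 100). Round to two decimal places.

129.27

Laspeyres price index uses base-period quantities as weights.
ΣP(Period 1)·Q(Period 0) = 4×13 + 1×184 + 52×24 = 52 + 184 + 1248 = 1484
ΣP(Period 0)·Q(Period 0) = 4×13 + 1×184 + 38×24 = 52 + 184 + 912 = 1148
Index = 1484 / 1148 × 100 = 129.2683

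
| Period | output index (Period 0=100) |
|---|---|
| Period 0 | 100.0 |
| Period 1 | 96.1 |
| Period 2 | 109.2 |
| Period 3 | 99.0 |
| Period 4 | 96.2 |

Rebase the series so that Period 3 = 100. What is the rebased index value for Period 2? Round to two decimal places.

Rebased(Period 2) = 109.2 / 99.0 × 100 = 110.3030

110.30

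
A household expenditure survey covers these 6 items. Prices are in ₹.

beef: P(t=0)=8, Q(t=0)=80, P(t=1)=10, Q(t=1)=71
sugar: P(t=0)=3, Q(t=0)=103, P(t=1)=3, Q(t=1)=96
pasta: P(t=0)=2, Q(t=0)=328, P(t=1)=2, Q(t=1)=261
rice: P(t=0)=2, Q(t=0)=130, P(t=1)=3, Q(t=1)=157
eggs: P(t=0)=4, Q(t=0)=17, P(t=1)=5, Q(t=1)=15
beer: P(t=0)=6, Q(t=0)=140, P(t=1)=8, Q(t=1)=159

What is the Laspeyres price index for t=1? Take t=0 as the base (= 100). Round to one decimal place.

121.2

Laspeyres price index uses base-period quantities as weights.
ΣP(t=1)·Q(t=0) = 10×80 + 3×103 + 2×328 + 3×130 + 5×17 + 8×140 = 800 + 309 + 656 + 390 + 85 + 1120 = 3360
ΣP(t=0)·Q(t=0) = 8×80 + 3×103 + 2×328 + 2×130 + 4×17 + 6×140 = 640 + 309 + 656 + 260 + 68 + 840 = 2773
Index = 3360 / 2773 × 100 = 121.1684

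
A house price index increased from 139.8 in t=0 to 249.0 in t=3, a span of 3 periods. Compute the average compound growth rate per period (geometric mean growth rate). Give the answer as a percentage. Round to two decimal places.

21.22%

Growth factor = (249.0/139.8)^(1/3) = (1.781116)^(1/3) = 1.212171
Growth rate = 1.212171 − 1 = 0.212171 = 21.2171%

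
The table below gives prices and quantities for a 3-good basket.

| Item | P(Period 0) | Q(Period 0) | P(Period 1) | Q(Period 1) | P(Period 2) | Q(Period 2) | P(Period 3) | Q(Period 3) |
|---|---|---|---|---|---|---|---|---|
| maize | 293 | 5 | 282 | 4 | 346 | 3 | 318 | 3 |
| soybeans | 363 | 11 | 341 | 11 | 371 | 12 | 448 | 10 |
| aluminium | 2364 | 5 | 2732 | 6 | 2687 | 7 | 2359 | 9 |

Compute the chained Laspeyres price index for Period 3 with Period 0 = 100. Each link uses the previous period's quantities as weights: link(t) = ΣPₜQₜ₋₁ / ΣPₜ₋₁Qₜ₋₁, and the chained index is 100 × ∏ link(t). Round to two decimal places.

103.92

Link Period 0→Period 1:
ΣP(Period 1)Q(Period 0) = 282×5 + 341×11 + 2732×5 = 1410 + 3751 + 13660 = 18821
ΣP(Period 0)Q(Period 0) = 293×5 + 363×11 + 2364×5 = 1465 + 3993 + 11820 = 17278
link = 18821/17278 = 1.089304
Link Period 1→Period 2:
ΣP(Period 2)Q(Period 1) = 346×4 + 371×11 + 2687×6 = 1384 + 4081 + 16122 = 21587
ΣP(Period 1)Q(Period 1) = 282×4 + 341×11 + 2732×6 = 1128 + 3751 + 16392 = 21271
link = 21587/21271 = 1.014856
Link Period 2→Period 3:
ΣP(Period 3)Q(Period 2) = 318×3 + 448×12 + 2359×7 = 954 + 5376 + 16513 = 22843
ΣP(Period 2)Q(Period 2) = 346×3 + 371×12 + 2687×7 = 1038 + 4452 + 18809 = 24299
link = 22843/24299 = 0.940080
Chained index = 100 × 1.089304 × 1.014856 × 0.940080 = 103.9246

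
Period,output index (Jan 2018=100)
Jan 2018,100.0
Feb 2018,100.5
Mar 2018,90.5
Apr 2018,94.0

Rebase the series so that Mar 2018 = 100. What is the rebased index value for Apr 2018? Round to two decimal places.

103.87

Rebased(Apr 2018) = 94.0 / 90.5 × 100 = 103.8674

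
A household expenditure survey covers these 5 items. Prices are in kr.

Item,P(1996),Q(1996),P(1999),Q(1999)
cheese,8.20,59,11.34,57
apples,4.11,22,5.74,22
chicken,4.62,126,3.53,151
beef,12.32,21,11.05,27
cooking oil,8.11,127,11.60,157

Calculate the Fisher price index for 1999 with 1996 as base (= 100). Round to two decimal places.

120.08

Laspeyres component (base-period weights):
ΣP(1999)Q(1996) = 11.34×59 + 5.74×22 + 3.53×126 + 11.05×21 + 11.60×127 = 669.06 + 126.28 + 444.78 + 232.05 + 1473.2 = 2945.37
ΣP(1996)Q(1996) = 8.20×59 + 4.11×22 + 4.62×126 + 12.32×21 + 8.11×127 = 483.8 + 90.42 + 582.12 + 258.72 + 1029.97 = 2445.03
L = 2945.37 / 2445.03 × 100 = 120.4636
Paasche component (current-period weights):
ΣP(1999)Q(1999) = 11.34×57 + 5.74×22 + 3.53×151 + 11.05×27 + 11.60×157 = 646.38 + 126.28 + 533.03 + 298.35 + 1821.2 = 3425.24
ΣP(1996)Q(1999) = 8.20×57 + 4.11×22 + 4.62×151 + 12.32×27 + 8.11×157 = 467.4 + 90.42 + 697.62 + 332.64 + 1273.27 = 2861.35
P = 3425.24 / 2861.35 × 100 = 119.7071
Fisher = √(L × P) = √(120.4636 × 119.7071) = 120.0847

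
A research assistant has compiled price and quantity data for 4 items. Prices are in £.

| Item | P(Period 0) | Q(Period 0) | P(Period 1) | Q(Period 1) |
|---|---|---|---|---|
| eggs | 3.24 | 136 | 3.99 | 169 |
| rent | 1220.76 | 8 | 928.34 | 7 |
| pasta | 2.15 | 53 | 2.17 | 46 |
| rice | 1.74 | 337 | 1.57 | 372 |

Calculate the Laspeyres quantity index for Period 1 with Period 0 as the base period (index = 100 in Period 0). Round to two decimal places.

Laspeyres quantity index uses base-period prices as weights.
ΣP(Period 0)·Q(Period 1) = 3.24×169 + 1220.76×7 + 2.15×46 + 1.74×372 = 547.56 + 8545.32 + 98.9 + 647.28 = 9839.06
ΣP(Period 0)·Q(Period 0) = 3.24×136 + 1220.76×8 + 2.15×53 + 1.74×337 = 440.64 + 9766.08 + 113.95 + 586.38 = 10907.05
Index = 9839.06 / 10907.05 × 100 = 90.2083

90.21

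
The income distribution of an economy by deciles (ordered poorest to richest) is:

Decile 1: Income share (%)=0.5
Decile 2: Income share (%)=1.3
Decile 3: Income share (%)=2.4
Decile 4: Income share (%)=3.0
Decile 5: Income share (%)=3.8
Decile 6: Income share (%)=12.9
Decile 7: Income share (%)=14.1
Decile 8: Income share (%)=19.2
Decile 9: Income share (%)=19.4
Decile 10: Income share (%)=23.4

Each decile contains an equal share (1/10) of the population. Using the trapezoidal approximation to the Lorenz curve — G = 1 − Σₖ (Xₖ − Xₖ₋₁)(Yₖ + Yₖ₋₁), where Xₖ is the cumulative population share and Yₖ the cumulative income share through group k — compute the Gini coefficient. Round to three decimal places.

0.459

Cumulative income shares Yₖ: 0.0050, 0.0180, 0.0420, 0.0720, 0.1100, 0.2390, 0.3800, 0.5720, 0.7660, 1.0000
Σ (Xₖ−Xₖ₋₁)(Yₖ+Yₖ₋₁) = (1/10)(0.0050+0.0000) + (1/10)(0.0180+0.0050) + (1/10)(0.0420+0.0180) + (1/10)(0.0720+0.0420) + (1/10)(0.1100+0.0720) + (1/10)(0.2390+0.1100) + (1/10)(0.3800+0.2390) + (1/10)(0.5720+0.3800) + (1/10)(0.7660+0.5720) + (1/10)(1.0000+0.7660)
  = 0.0005 + 0.0023 + 0.0060 + 0.0114 + 0.0182 + 0.0349 + 0.0619 + 0.0952 + 0.1338 + 0.1766 = 0.5408
G = 1 − 0.5408 = 0.4592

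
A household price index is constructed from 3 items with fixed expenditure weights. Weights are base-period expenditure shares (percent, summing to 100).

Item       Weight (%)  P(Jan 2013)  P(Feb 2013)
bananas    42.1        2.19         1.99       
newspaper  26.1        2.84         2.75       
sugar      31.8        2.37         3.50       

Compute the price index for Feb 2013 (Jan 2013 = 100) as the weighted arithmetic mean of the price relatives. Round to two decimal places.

bananas: 42.1 × (1.99/2.19) = 42.1 × 0.908676 = 38.2553
newspaper: 26.1 × (2.75/2.84) = 26.1 × 0.968310 = 25.2729
sugar: 31.8 × (3.50/2.37) = 31.8 × 1.476793 = 46.9620
Index = Σ wᵢ·(p₁ᵢ/p₀ᵢ) = 38.2553 + 25.2729 + 46.9620 = 110.4902

110.49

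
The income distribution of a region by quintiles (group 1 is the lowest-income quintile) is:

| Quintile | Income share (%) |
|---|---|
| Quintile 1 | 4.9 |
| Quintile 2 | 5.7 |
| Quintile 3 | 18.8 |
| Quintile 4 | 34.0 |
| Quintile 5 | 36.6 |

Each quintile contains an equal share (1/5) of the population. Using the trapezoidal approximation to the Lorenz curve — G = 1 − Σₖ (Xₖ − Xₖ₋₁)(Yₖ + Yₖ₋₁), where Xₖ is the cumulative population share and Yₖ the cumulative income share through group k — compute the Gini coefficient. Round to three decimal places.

0.367

Cumulative income shares Yₖ: 0.0490, 0.1060, 0.2940, 0.6340, 1.0000
Σ (Xₖ−Xₖ₋₁)(Yₖ+Yₖ₋₁) = (1/5)(0.0490+0.0000) + (1/5)(0.1060+0.0490) + (1/5)(0.2940+0.1060) + (1/5)(0.6340+0.2940) + (1/5)(1.0000+0.6340)
  = 0.0098 + 0.0310 + 0.0800 + 0.1856 + 0.3268 = 0.6332
G = 1 − 0.6332 = 0.3668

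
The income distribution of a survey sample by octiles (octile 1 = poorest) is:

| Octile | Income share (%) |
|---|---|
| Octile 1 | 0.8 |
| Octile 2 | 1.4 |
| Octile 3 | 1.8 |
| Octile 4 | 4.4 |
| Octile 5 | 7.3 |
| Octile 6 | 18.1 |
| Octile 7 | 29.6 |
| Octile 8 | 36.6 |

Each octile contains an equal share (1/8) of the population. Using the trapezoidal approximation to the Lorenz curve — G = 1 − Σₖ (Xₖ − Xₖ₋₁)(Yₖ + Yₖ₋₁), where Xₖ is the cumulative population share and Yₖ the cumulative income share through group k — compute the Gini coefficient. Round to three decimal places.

0.554

Cumulative income shares Yₖ: 0.0080, 0.0220, 0.0400, 0.0840, 0.1570, 0.3380, 0.6340, 1.0000
Σ (Xₖ−Xₖ₋₁)(Yₖ+Yₖ₋₁) = (1/8)(0.0080+0.0000) + (1/8)(0.0220+0.0080) + (1/8)(0.0400+0.0220) + (1/8)(0.0840+0.0400) + (1/8)(0.1570+0.0840) + (1/8)(0.3380+0.1570) + (1/8)(0.6340+0.3380) + (1/8)(1.0000+0.6340)
  = 0.0010 + 0.0037 + 0.0077 + 0.0155 + 0.0301 + 0.0619 + 0.1215 + 0.2043 = 0.4458
G = 1 − 0.4458 = 0.5542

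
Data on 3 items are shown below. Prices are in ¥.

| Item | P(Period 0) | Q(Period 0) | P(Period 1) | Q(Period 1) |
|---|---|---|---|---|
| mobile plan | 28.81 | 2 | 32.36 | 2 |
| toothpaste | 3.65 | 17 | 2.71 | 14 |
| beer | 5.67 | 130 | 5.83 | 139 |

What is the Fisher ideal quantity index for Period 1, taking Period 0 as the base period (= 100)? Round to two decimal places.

104.89

Laspeyres component (base-period weights):
ΣP(Period 0)Q(Period 1) = 28.81×2 + 3.65×14 + 5.67×139 = 57.62 + 51.1 + 788.13 = 896.85
ΣP(Period 0)Q(Period 0) = 28.81×2 + 3.65×17 + 5.67×130 = 57.62 + 62.05 + 737.1 = 856.77
L = 896.85 / 856.77 × 100 = 104.6780
Paasche component (current-period weights):
ΣP(Period 1)Q(Period 1) = 32.36×2 + 2.71×14 + 5.83×139 = 64.72 + 37.94 + 810.37 = 913.03
ΣP(Period 1)Q(Period 0) = 32.36×2 + 2.71×17 + 5.83×130 = 64.72 + 46.07 + 757.9 = 868.69
P = 913.03 / 868.69 × 100 = 105.1042
Fisher = √(L × P) = √(104.6780 × 105.1042) = 104.8909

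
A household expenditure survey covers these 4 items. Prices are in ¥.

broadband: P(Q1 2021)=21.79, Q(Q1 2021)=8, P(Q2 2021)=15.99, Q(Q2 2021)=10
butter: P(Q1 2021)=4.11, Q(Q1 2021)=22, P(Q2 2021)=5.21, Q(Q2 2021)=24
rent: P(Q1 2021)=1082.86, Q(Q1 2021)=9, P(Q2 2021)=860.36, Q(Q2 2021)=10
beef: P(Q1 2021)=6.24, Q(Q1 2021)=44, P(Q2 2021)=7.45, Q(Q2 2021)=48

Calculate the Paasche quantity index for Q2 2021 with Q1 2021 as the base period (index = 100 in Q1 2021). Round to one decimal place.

Paasche quantity index uses current-period prices as weights.
ΣP(Q2 2021)·Q(Q2 2021) = 15.99×10 + 5.21×24 + 860.36×10 + 7.45×48 = 159.9 + 125.04 + 8603.6 + 357.6 = 9246.14
ΣP(Q2 2021)·Q(Q1 2021) = 15.99×8 + 5.21×22 + 860.36×9 + 7.45×44 = 127.92 + 114.62 + 7743.24 + 327.8 = 8313.58
Index = 9246.14 / 8313.58 × 100 = 111.2173

111.2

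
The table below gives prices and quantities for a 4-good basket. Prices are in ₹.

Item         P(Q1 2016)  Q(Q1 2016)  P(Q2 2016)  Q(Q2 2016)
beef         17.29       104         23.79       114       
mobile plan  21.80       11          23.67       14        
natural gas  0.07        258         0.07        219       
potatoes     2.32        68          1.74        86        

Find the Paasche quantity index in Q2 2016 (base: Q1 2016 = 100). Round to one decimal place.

Paasche quantity index uses current-period prices as weights.
ΣP(Q2 2016)·Q(Q2 2016) = 23.79×114 + 23.67×14 + 0.07×219 + 1.74×86 = 2712.06 + 331.38 + 15.33 + 149.64 = 3208.41
ΣP(Q2 2016)·Q(Q1 2016) = 23.79×104 + 23.67×11 + 0.07×258 + 1.74×68 = 2474.16 + 260.37 + 18.06 + 118.32 = 2870.91
Index = 3208.41 / 2870.91 × 100 = 111.7559

111.8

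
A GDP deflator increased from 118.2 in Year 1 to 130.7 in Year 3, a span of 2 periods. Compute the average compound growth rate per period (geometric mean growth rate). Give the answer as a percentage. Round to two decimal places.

Growth factor = (130.7/118.2)^(1/2) = (1.105753)^(1/2) = 1.051548
Growth rate = 1.051548 − 1 = 0.051548 = 5.1548%

5.15%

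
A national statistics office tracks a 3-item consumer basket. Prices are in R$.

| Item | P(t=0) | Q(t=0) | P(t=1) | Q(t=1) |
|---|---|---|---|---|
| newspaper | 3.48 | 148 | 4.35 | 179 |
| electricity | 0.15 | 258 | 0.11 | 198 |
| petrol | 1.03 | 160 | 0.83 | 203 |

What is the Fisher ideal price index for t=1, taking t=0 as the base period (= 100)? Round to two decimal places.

112.24

Laspeyres component (base-period weights):
ΣP(t=1)Q(t=0) = 4.35×148 + 0.11×258 + 0.83×160 = 643.8 + 28.38 + 132.8 = 804.98
ΣP(t=0)Q(t=0) = 3.48×148 + 0.15×258 + 1.03×160 = 515.04 + 38.7 + 164.8 = 718.54
L = 804.98 / 718.54 × 100 = 112.0299
Paasche component (current-period weights):
ΣP(t=1)Q(t=1) = 4.35×179 + 0.11×198 + 0.83×203 = 778.65 + 21.78 + 168.49 = 968.92
ΣP(t=0)Q(t=1) = 3.48×179 + 0.15×198 + 1.03×203 = 622.92 + 29.7 + 209.09 = 861.71
P = 968.92 / 861.71 × 100 = 112.4415
Fisher = √(L × P) = √(112.0299 × 112.4415) = 112.2356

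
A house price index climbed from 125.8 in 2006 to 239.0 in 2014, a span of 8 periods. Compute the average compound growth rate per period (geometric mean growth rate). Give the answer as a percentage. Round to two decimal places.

8.35%

Growth factor = (239.0/125.8)^(1/8) = (1.899841)^(1/8) = 1.083527
Growth rate = 1.083527 − 1 = 0.083527 = 8.3527%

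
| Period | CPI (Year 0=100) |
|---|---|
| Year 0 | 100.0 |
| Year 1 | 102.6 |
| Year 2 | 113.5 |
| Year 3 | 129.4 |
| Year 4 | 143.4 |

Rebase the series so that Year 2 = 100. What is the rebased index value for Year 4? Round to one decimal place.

126.3

Rebased(Year 4) = 143.4 / 113.5 × 100 = 126.3436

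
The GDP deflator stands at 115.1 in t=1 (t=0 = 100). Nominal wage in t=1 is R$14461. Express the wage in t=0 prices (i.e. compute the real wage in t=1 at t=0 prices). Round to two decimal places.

12563.86

Real = Nominal ÷ (Index/100) = 14461 ÷ (115.1/100)
     = 14461 ÷ 1.151 = 12563.8575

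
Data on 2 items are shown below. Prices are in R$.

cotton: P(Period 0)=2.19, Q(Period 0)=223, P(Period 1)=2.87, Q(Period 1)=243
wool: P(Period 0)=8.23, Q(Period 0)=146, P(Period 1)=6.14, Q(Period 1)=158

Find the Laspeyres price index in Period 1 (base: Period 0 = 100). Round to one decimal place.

90.9

Laspeyres price index uses base-period quantities as weights.
ΣP(Period 1)·Q(Period 0) = 2.87×223 + 6.14×146 = 640.01 + 896.44 = 1536.45
ΣP(Period 0)·Q(Period 0) = 2.19×223 + 8.23×146 = 488.37 + 1201.58 = 1689.95
Index = 1536.45 / 1689.95 × 100 = 90.9169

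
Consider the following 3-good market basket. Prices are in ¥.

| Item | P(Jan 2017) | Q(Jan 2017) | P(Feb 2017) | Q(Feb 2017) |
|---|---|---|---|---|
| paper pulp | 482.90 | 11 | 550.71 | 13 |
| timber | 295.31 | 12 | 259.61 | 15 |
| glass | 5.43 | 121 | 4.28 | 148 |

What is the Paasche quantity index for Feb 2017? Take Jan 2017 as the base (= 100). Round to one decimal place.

120.6

Paasche quantity index uses current-period prices as weights.
ΣP(Feb 2017)·Q(Feb 2017) = 550.71×13 + 259.61×15 + 4.28×148 = 7159.23 + 3894.15 + 633.44 = 11686.82
ΣP(Feb 2017)·Q(Jan 2017) = 550.71×11 + 259.61×12 + 4.28×121 = 6057.81 + 3115.32 + 517.88 = 9691.01
Index = 11686.82 / 9691.01 × 100 = 120.5944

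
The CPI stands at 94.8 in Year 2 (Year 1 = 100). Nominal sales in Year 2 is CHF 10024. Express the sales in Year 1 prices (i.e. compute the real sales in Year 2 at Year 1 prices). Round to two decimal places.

Real = Nominal ÷ (Index/100) = 10024 ÷ (94.8/100)
     = 10024 ÷ 0.948 = 10573.8397

10573.84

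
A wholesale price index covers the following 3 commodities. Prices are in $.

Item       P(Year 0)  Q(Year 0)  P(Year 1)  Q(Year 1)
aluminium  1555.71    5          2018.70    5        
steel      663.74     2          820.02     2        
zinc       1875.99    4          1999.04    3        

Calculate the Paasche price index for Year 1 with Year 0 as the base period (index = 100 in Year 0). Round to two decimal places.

120.34

Paasche price index uses current-period quantities as weights.
ΣP(Year 1)·Q(Year 1) = 2018.70×5 + 820.02×2 + 1999.04×3 = 10093.5 + 1640.04 + 5997.12 = 17730.66
ΣP(Year 0)·Q(Year 1) = 1555.71×5 + 663.74×2 + 1875.99×3 = 7778.55 + 1327.48 + 5627.97 = 14734
Index = 17730.66 / 14734 × 100 = 120.3384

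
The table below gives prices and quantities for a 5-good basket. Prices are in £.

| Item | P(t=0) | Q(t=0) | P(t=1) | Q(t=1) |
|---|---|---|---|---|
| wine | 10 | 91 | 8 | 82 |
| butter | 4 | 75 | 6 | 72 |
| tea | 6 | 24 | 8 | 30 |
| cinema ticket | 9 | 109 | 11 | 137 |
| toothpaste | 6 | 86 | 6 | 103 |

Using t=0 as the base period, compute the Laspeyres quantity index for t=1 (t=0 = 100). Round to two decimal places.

110.10

Laspeyres quantity index uses base-period prices as weights.
ΣP(t=0)·Q(t=1) = 10×82 + 4×72 + 6×30 + 9×137 + 6×103 = 820 + 288 + 180 + 1233 + 618 = 3139
ΣP(t=0)·Q(t=0) = 10×91 + 4×75 + 6×24 + 9×109 + 6×86 = 910 + 300 + 144 + 981 + 516 = 2851
Index = 3139 / 2851 × 100 = 110.1017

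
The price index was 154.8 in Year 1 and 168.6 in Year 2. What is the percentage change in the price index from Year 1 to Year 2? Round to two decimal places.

8.91%

Change = (168.6 − 154.8) / 154.8 × 100
       = 13.8 / 154.8 × 100 = 8.9147%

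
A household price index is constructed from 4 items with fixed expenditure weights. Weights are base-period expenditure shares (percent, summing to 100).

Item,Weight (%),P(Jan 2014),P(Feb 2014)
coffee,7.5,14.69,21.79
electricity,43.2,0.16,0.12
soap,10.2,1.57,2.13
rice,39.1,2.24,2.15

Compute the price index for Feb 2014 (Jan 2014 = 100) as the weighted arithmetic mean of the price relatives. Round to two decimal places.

94.89

coffee: 7.5 × (21.79/14.69) = 7.5 × 1.483322 = 11.1249
electricity: 43.2 × (0.12/0.16) = 43.2 × 0.750000 = 32.4000
soap: 10.2 × (2.13/1.57) = 10.2 × 1.356688 = 13.8382
rice: 39.1 × (2.15/2.24) = 39.1 × 0.959821 = 37.5290
Index = Σ wᵢ·(p₁ᵢ/p₀ᵢ) = 11.1249 + 32.4000 + 13.8382 + 37.5290 = 94.8921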